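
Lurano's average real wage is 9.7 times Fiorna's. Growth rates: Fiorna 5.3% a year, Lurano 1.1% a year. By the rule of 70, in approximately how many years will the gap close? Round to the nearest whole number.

What matters is the difference: 4.2 pp.
Rule of 70 on the gap: the ratio halves every 70/4.2 ≈ 16.67 years.
A 9.7 times gap takes log₂(9.7) ≈ 3.28 halvings to close: 3.28 × 16.67 ≈ 55 years.

roughly 55 years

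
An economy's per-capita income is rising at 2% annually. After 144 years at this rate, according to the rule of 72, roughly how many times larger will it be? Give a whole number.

16 times

Doubling time ≈ 72/2 = 36.00 years.
144/36.00 ≈ 4 doublings, so about 2^4 = 16×.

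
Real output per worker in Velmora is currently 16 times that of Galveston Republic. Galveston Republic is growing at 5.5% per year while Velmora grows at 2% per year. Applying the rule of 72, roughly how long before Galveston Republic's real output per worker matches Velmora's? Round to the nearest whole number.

82 years

Galveston Republic gains on Velmora at 5.5% − 2% = 3.5 points a year.
At that relative rate the gap halves every 72/3.5 ≈ 20.57 years.
A 16 times gap closes after 4 halvings: 4 × 20.57 ≈ 82 years.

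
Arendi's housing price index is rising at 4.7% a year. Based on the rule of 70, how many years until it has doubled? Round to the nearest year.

roughly 15 years

Doubling time ≈ 70 / 4.7 = 14.89 years.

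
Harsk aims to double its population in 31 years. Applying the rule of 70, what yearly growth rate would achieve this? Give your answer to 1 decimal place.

about 2.3%

70 / 31 ≈ 2.26, so about 2.3% per year.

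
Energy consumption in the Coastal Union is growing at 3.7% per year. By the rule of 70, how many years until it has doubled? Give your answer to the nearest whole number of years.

about 19 years

Doubling time ≈ 70 / 3.7 = 18.92 years.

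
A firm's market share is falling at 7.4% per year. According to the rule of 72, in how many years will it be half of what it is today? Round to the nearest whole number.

approximately 10 years

The rule works in reverse for decay: 72/7.4 ≈ 9.73 years to halve.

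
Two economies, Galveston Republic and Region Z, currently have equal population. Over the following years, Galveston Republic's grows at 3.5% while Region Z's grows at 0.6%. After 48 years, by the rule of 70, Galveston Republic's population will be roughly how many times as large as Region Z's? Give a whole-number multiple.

Galveston Republic pulls ahead at 2.9 pp per year, so the ratio doubles every 70/2.9 ≈ 24.14 years.
In 48 years that's 1.99 doublings: 2^1.99 ≈ 4.

approximately 4 times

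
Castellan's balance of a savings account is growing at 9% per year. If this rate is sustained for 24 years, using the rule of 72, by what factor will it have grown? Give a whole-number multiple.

around 8 times

Doubling time ≈ 72/9 = 8.00 years.
24/8.00 ≈ 3 doublings, so about 2^3 = 8×.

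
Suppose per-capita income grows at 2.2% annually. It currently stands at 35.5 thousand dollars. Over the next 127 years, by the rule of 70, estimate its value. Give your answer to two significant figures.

approximately 560 thousand dollars

It doubles every 70/2.2 ≈ 31.82 years, so 127 years is 3.99 doublings.
2^3.99 ≈ 15.89; 35.5 × 15.89 ≈ 560 thousand dollars.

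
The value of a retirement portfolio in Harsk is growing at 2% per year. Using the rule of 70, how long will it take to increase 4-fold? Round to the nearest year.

around 70 years

One doubling takes 70/2 = 35.00 years.
Getting to 4× needs 2 doublings: 2 × 35.00 ≈ 70 years.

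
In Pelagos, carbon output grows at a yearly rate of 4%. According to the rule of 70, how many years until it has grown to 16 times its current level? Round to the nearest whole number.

roughly 70 years

At 4% it doubles every 70/4 ≈ 17.50 years.
16 = 2^4, so 4 doublings → 70 years.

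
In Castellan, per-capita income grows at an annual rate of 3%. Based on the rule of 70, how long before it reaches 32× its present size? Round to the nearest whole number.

about 117 years

At 3% it doubles every 70/3 ≈ 23.33 years.
Getting to 32× needs 5 doublings: 5 × 23.33 ≈ 117 years.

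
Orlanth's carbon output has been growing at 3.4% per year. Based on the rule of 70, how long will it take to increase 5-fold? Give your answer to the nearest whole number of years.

Doubling time ≈ 70/3.4 = 20.59 years.
Reaching 5× takes log₂(5) ≈ 2.32 doublings.
2.32 × 20.59 ≈ 48 years.

roughly 48 years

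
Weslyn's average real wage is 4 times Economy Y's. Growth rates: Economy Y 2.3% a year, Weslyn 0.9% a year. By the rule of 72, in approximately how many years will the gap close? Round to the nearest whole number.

around 103 years

The growth-rate gap is 2.3% − 0.9% = 1.4 percentage points.
So the ratio between them halves every 72/1.4 ≈ 51.43 years.
A 4 times gap closes after 2 halvings: 2 × 51.43 ≈ 103 years.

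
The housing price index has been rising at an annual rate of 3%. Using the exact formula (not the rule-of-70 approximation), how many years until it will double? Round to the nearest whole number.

23 years

t = ln(2) / ln(1 + 0.03) = 0.6931 / 0.029559 ≈ 23.45.
≈ 23 years.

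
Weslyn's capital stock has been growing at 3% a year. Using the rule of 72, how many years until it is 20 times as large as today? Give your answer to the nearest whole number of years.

At 3% it doubles every 72/3 ≈ 24.00 years.
20× is log₂ 20 ≈ 4.32 doublings, so ≈ 4.32 × 24.00 = 104 years.

roughly 104 years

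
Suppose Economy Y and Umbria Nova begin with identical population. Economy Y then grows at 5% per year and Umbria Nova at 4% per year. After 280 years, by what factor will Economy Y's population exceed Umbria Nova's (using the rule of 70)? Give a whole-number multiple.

around 16 times

Rate gap = 5% − 4% = 1 point.
The ratio doubles every 70/1 ≈ 70.00 years.
280/70.00 ≈ 4.00 doublings → ratio ≈ 2^4.00 ≈ 16.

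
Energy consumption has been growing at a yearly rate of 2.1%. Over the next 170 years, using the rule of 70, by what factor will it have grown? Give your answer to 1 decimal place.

roughly 34.3 times

Doubles every ≈ 33.33 years (70/2.1).
170 years is 5.10 doublings; 2^5.10 ≈ 34.3×.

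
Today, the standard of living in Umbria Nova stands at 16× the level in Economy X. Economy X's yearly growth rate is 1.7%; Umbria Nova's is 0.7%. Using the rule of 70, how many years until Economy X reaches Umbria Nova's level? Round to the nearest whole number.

Economy X gains on Umbria Nova at 1.7% − 0.7% = 1 point a year.
At that relative rate the gap halves every 70/1 ≈ 70.00 years.
A 16× gap closes after 4 halvings: 4 × 70.00 ≈ 280 years.

280 years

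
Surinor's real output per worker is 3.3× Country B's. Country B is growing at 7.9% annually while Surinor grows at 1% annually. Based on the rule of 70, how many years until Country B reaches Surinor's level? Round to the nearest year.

What matters is the difference: 6.9 pp.
Rule of 70 on the gap: the ratio halves every 70/6.9 ≈ 10.14 years.
A 3.3× gap takes log₂(3.3) ≈ 1.72 halvings to close: 1.72 × 10.14 ≈ 17 years.

roughly 17 years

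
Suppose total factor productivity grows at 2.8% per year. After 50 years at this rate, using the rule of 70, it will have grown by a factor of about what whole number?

about 4 times

70/2.8 ≈ 25.00 years per doubling.
50 years fits 2 doublings: 2^2 = 4.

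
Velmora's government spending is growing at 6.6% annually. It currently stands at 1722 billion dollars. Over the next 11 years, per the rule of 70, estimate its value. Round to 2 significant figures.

approximately 3500 billion dollars

Doubling time ≈ 70/6.6 = 10.61 years.
11 years is 11/10.61 ≈ 1.04 doublings, a factor of 2^1.04 ≈ 2.06.
1722 × 2.06 ≈ 3500 billion dollars.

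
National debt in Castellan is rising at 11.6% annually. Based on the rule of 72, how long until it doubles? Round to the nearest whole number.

Doubling time ≈ 72 / 11.6 = 6.21 years.

approximately 6 years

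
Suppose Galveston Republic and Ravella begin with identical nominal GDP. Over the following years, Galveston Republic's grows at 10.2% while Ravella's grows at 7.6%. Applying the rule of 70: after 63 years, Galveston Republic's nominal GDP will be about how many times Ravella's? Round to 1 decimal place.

5.1 times

Rate gap = 10.2% − 7.6% = 2.6 points.
The ratio doubles every 70/2.6 ≈ 26.92 years.
63/26.92 ≈ 2.34 doublings → ratio ≈ 2^2.34 ≈ 5.1.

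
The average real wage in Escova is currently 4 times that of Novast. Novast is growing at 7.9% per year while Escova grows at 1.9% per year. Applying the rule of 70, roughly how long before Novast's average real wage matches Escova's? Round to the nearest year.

Novast gains on Escova at 7.9% − 1.9% = 6 points a year.
At that relative rate the gap halves every 70/6 ≈ 11.67 years.
A 4 times gap closes after 2 halvings: 2 × 11.67 ≈ 23 years.

roughly 23 years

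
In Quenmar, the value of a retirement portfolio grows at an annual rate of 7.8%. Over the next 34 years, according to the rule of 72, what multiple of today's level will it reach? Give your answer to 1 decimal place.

≈ 12.8 times

Doubling time ≈ 72/7.8 = 9.23 years.
34 years / 9.23 ≈ 3.68 doublings → factor 2^3.68 ≈ 12.8.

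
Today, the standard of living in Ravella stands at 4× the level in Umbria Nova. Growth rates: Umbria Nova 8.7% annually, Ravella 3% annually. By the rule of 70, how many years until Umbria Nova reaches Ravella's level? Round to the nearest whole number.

Umbria Nova gains on Ravella at 8.7% − 3% = 5.7 points a year.
At that relative rate the gap halves every 70/5.7 ≈ 12.28 years.
A 4× gap closes after 2 halvings: 2 × 12.28 ≈ 25 years.

25 years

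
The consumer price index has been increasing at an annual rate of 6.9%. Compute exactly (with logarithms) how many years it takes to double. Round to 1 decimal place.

t = ln(2) / ln(1 + 0.069) = 0.6931 / 0.066724 ≈ 10.39.

10.4 years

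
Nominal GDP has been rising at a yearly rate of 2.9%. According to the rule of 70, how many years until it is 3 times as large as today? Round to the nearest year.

approximately 38 years

One doubling takes 70/2.9 = 24.14 years.
3× is log₂ 3 ≈ 1.58 doublings, so ≈ 1.58 × 24.14 = 38 years.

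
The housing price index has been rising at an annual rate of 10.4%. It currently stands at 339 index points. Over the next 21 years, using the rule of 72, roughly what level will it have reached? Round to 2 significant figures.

around 2800 index points

Doubling time ≈ 72/10.4 = 6.92 years.
21 years is 21/6.92 ≈ 3.03 doublings, a factor of 2^3.03 ≈ 8.17.
339 × 8.17 ≈ 2800 index points.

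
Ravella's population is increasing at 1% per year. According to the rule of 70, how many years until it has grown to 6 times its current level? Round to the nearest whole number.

about 181 years

At 1% it doubles every 70/1 ≈ 70.00 years.
Reaching 6× takes log₂(6) ≈ 2.58 doublings.
2.58 × 70.00 ≈ 181 years.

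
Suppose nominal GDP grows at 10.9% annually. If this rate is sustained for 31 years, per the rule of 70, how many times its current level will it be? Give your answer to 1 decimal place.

about 28.4 times

Doubles every ≈ 6.42 years (70/10.9).
31 years is 4.83 doublings; 2^4.83 ≈ 28.4×.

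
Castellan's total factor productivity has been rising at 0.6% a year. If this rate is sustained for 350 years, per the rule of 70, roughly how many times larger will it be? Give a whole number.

around 8 times

Doubling time ≈ 70/0.6 = 116.67 years.
350/116.67 ≈ 3 doublings, so about 2^3 = 8×.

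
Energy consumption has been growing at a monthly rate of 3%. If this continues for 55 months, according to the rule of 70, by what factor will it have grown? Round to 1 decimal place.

5.1 times

Doubles every ≈ 23.33 months (70/3).
55 months is 2.36 doublings; 2^2.36 ≈ 5.1×.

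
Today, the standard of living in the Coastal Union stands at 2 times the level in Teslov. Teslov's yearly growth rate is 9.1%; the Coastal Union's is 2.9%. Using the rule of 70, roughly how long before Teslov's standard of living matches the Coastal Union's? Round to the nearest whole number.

What matters is the difference: 6.2 pp.
Rule of 70 on the gap: the ratio halves every 70/6.2 ≈ 11.29 years.
A 2 times gap closes after 1 halving: 1 × 11.29 ≈ 11 years.

≈ 11 years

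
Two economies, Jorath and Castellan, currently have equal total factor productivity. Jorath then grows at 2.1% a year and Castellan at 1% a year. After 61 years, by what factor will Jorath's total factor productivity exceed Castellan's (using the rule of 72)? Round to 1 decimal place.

Jorath pulls ahead at 1.1 pp per year, so the ratio doubles every 72/1.1 ≈ 65.45 years.
In 61 years that's 0.93 doublings: 2^0.93 ≈ 1.9.

≈ 1.9 times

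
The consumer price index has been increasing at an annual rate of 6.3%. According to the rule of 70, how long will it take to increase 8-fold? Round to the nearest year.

One doubling takes 70/6.3 = 11.11 years.
Getting to 8× needs 3 doublings: 3 × 11.11 ≈ 33 years.

approximately 33 years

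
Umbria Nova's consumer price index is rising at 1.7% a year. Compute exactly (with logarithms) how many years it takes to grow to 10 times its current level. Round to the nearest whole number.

137 years

t = ln(10) / ln(1 + 0.017) = 2.3026 / 0.016857 ≈ 136.60.
≈ 137 years.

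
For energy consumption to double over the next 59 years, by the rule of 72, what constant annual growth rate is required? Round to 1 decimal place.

72 / 59 ≈ 1.22, so about 1.2% a year.

roughly 1.2%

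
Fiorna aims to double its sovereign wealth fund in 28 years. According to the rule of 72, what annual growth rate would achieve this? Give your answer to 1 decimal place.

72 / 28 ≈ 2.57, so about 2.6% a year.

around 2.6% a year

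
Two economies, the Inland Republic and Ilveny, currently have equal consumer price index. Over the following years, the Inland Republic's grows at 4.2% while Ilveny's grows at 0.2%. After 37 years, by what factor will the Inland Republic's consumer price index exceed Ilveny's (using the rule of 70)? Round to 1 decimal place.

approximately 4.3 times

the Inland Republic pulls ahead at 4 pp per year, so the ratio doubles every 70/4 ≈ 17.50 years.
In 37 years that's 2.11 doublings: 2^2.11 ≈ 4.3.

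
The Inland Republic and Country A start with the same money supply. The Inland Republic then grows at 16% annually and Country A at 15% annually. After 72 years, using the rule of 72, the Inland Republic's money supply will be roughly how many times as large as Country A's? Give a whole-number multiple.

Rate gap = 16% − 15% = 1 point.
The ratio doubles every 72/1 ≈ 72.00 years.
72/72.00 ≈ 1.00 doublings → ratio ≈ 2^1.00 ≈ 2.

2 times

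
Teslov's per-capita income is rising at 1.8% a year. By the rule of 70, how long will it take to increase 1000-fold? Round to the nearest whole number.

around 388 years

At 1.8% it doubles every 70/1.8 ≈ 38.89 years.
1000× is log₂ 1000 ≈ 9.97 doublings, so ≈ 9.97 × 38.89 = 388 years.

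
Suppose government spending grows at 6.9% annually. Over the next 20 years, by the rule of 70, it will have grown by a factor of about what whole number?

approximately 4 times

70/6.9 ≈ 10.14 years per doubling.
20 years fits 2 doublings: 2^2 = 4.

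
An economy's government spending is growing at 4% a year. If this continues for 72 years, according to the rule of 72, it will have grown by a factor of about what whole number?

around 16 times

Doubling time ≈ 72/4 = 18.00 years.
72/18.00 ≈ 4 doublings, so about 2^4 = 16×.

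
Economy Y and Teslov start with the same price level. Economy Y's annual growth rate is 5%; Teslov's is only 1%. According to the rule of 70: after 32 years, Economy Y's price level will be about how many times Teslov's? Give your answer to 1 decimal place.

Economy Y pulls ahead at 4 pp per year, so the ratio doubles every 70/4 ≈ 17.50 years.
In 32 years that's 1.83 doublings: 2^1.83 ≈ 3.6.

around 3.6 times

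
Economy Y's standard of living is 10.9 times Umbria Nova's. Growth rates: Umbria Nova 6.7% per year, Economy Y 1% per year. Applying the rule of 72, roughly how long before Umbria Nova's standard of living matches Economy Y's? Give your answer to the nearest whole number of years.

What matters is the difference: 5.7 pp.
Rule of 72 on the gap: the ratio halves every 72/5.7 ≈ 12.63 years.
A 10.9 times gap takes log₂(10.9) ≈ 3.45 halvings to close: 3.45 × 12.63 ≈ 44 years.

approximately 44 years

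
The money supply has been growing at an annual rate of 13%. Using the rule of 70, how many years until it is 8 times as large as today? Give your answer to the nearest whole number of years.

approximately 16 years

At 13% it doubles every 70/13 ≈ 5.38 years.
8× is 3 doublings, so 3 × 5.38 ≈ 16 years.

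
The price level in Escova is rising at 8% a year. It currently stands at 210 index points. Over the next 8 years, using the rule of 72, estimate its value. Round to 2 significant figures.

390 index points

Doubling time ≈ 72/8 = 9.00 years.
8 years is 8/9.00 ≈ 0.89 doublings, a factor of 2^0.89 ≈ 1.85.
210 × 1.85 ≈ 390 index points.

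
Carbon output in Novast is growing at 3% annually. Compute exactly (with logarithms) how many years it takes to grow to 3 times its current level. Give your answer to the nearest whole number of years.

t = ln(3) / ln(1 + 0.03) = 1.0986 / 0.029559 ≈ 37.17.
≈ 37 years.

37 years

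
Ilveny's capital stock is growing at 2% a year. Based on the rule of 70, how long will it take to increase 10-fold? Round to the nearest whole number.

around 116 years

At 2% it doubles every 70/2 ≈ 35.00 years.
10× is log₂ 10 ≈ 3.32 doublings, so ≈ 3.32 × 35.00 = 116 years.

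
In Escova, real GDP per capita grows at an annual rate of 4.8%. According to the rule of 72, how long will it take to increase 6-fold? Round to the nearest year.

Doubling time ≈ 72/4.8 = 15.00 years.
6× is log₂ 6 ≈ 2.58 doublings, so ≈ 2.58 × 15.00 = 39 years.

roughly 39 years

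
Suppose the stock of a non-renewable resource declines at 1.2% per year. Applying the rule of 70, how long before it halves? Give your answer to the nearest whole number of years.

around 58 years

The rule works in reverse for decay: 70/1.2 ≈ 58.33 years to halve.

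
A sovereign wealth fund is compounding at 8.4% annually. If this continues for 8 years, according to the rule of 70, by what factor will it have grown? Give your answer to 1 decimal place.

around 1.9 times

Doubling time ≈ 70/8.4 = 8.33 years.
8 years / 8.33 ≈ 0.96 doublings → factor 2^0.96 ≈ 1.9.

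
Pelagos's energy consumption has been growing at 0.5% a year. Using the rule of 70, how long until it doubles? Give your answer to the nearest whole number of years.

140 years

Doubling time ≈ 70 / 0.5 = 140.00 years.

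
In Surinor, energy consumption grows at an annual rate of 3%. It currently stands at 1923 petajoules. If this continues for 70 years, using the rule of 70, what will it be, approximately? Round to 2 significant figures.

It doubles every 70/3 ≈ 23.33 years, so 70 years is 3.00 doublings.
2^3.00 ≈ 8.00; 1923 × 8.00 ≈ 15000 petajoules.

approximately 15000 petajoules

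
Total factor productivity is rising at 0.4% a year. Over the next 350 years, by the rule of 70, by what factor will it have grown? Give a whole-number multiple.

At 0.4% one doubling takes ≈ 175.00 years; 350 years is 2 of them, so ×4.

≈ 4 times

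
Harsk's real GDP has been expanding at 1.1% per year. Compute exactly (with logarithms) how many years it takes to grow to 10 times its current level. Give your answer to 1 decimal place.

210.5 years

t = ln(10) / ln(1 + 0.011) = 2.3026 / 0.010940 ≈ 210.48.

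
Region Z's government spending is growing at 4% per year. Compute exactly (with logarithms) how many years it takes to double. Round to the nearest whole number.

18 years

t = ln(2) / ln(1 + 0.04) = 0.6931 / 0.039221 ≈ 17.67.
≈ 18 years.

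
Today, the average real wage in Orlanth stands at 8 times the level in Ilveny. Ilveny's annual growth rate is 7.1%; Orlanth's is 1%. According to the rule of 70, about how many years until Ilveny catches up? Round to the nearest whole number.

Ilveny gains on Orlanth at 7.1% − 1% = 6.1 points a year.
At that relative rate the gap halves every 70/6.1 ≈ 11.48 years.
An 8 times gap closes after 3 halvings: 3 × 11.48 ≈ 34 years.

approximately 34 years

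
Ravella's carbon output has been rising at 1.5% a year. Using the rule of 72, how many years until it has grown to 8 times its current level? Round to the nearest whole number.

Doubling time ≈ 72/1.5 = 48.00 years.
8 = 2^3, so 3 doublings → 144 years.

roughly 144 years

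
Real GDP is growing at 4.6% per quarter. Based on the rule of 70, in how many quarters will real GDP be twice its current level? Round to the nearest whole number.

70/4.6 ≈ 15.22, so it doubles roughly every 15 quarters.

about 15 quarters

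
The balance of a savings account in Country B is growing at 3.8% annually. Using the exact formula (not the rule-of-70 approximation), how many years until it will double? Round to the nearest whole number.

19 years

t = ln(2) / ln(1 + 0.038) = 0.6931 / 0.037296 ≈ 18.58.
≈ 19 years.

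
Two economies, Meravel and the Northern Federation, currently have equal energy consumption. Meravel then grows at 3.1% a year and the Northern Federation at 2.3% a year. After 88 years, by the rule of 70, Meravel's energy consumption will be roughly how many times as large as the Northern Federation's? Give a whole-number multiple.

Rate gap = 3.1% − 2.3% = 0.8 points.
The ratio doubles every 70/0.8 ≈ 87.50 years.
88/87.50 ≈ 1.01 doublings → ratio ≈ 2^1.01 ≈ 2.

≈ 2 times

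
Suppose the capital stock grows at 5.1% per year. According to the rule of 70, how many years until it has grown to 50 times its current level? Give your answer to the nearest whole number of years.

At 5.1% it doubles every 70/5.1 ≈ 13.73 years.
Reaching 50× takes log₂(50) ≈ 5.64 doublings.
5.64 × 13.73 ≈ 77 years.

approximately 77 years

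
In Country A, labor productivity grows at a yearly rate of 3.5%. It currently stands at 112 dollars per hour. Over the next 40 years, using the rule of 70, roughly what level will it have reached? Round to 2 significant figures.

about 450 dollars per hour

It doubles every 70/3.5 ≈ 20.00 years, so 40 years is 2.00 doublings.
2^2.00 ≈ 4.00; 112 × 4.00 ≈ 450 dollars per hour.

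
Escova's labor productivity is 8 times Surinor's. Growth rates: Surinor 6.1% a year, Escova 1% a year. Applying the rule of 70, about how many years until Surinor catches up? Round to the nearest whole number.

Surinor gains on Escova at 6.1% − 1% = 5.1 points a year.
At that relative rate the gap halves every 70/5.1 ≈ 13.73 years.
An 8 times gap closes after 3 halvings: 3 × 13.73 ≈ 41 years.

approximately 41 years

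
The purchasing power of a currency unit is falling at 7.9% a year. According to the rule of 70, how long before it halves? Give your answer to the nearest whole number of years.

The rule works in reverse for decay: 70/7.9 ≈ 8.86 years to halve.

around 9 years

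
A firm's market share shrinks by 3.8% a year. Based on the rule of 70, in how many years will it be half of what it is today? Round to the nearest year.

Falling at 3.8%, it halves about every 70/3.8 = 18.42 years.

roughly 18 years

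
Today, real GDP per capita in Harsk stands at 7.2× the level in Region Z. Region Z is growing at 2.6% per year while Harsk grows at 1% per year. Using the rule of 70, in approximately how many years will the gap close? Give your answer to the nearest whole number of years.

approximately 125 years

What matters is the difference: 1.6 pp.
Rule of 70 on the gap: the ratio halves every 70/1.6 ≈ 43.75 years.
A 7.2× gap takes log₂(7.2) ≈ 2.85 halvings to close: 2.85 × 43.75 ≈ 125 years.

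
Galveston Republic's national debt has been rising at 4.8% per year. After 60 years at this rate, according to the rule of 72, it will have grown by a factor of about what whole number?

Doubling time ≈ 72/4.8 = 15.00 years.
60/15.00 ≈ 4 doublings, so about 2^4 = 16×.

roughly 16 times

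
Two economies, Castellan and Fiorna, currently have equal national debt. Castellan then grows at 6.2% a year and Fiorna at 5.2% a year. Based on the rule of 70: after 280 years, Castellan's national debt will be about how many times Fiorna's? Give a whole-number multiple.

Castellan pulls ahead at 1 pp per year, so the ratio doubles every 70/1 ≈ 70.00 years.
In 280 years that's 4.00 doublings: 2^4.00 ≈ 16.

around 16 times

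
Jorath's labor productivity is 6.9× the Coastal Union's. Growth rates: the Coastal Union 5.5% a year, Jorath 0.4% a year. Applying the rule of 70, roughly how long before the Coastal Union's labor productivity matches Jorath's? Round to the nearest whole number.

the Coastal Union gains on Jorath at 5.5% − 0.4% = 5.1 points a year.
At that relative rate the gap halves every 70/5.1 ≈ 13.73 years.
A 6.9× gap takes log₂(6.9) ≈ 2.79 halvings to close: 2.79 × 13.73 ≈ 38 years.

38 years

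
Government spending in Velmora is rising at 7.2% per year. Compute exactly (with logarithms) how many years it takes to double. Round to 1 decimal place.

t = ln(2) / ln(1 + 0.072) = 0.6931 / 0.069526 ≈ 9.97.

10.0 years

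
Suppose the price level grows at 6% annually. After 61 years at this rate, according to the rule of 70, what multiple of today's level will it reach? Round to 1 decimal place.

Doubles every ≈ 11.67 years (70/6).
61 years is 5.23 doublings; 2^5.23 ≈ 37.5×.

37.5 times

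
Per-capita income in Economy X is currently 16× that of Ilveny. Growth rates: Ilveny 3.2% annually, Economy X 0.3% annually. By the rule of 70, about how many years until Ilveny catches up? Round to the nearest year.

Ilveny gains on Economy X at 3.2% − 0.3% = 2.9 points a year.
At that relative rate the gap halves every 70/2.9 ≈ 24.14 years.
A 16× gap closes after 4 halvings: 4 × 24.14 ≈ 97 years.

approximately 97 years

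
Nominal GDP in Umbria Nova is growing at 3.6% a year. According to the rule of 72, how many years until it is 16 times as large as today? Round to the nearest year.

Doubling time ≈ 72/3.6 = 20.00 years.
16 = 2^4, so 4 doublings → 80 years.

≈ 80 years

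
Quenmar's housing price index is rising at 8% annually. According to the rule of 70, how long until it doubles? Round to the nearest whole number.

roughly 9 years

Doubling time ≈ 70 / 8 = 8.75 years.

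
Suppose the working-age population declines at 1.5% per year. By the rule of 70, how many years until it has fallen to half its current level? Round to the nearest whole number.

The rule works in reverse for decay: 70/1.5 ≈ 46.67 years to halve.

around 47 years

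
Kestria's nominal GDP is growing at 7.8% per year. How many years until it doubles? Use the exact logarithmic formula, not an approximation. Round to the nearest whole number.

t = ln(2) / ln(1 + 0.078) = 0.6931 / 0.075107 ≈ 9.23.
≈ 9 years.

9 years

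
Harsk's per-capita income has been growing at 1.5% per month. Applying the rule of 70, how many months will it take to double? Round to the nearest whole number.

At 1.5%, doubling takes about 70/1.5 = 46.67 months.

≈ 47 months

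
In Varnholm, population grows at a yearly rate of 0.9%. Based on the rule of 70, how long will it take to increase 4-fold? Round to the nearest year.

≈ 156 years

One doubling takes 70/0.9 = 77.78 years.
4 = 2^2, so 2 doublings → 156 years.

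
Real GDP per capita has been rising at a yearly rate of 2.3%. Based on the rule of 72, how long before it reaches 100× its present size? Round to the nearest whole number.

≈ 208 years

One doubling takes 72/2.3 = 31.30 years.
100× is log₂ 100 ≈ 6.64 doublings, so ≈ 6.64 × 31.30 = 208 years.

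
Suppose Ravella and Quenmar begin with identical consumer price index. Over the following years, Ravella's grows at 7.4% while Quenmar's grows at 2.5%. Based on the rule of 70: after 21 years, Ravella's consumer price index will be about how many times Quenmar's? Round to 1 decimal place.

around 2.8 times

Ravella pulls ahead at 4.9 pp per year, so the ratio doubles every 70/4.9 ≈ 14.29 years.
In 21 years that's 1.47 doublings: 2^1.47 ≈ 2.8.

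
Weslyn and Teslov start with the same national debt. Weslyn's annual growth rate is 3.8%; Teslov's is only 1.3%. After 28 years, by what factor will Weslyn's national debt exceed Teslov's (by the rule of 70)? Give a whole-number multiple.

about 2 times

Only the 2.5-point difference matters.
70/2.5 ≈ 28.00 years per doubling of the ratio; 28 years gives 1.00 doublings, so ≈ 2×.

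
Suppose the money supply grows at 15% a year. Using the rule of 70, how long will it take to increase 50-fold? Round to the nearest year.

One doubling takes 70/15 = 4.67 years.
Reaching 50× takes log₂(50) ≈ 5.64 doublings.
5.64 × 4.67 ≈ 26 years.

approximately 26 years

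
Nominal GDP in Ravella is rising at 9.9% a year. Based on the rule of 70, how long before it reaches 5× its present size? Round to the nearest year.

around 16 years

Doubling time ≈ 70/9.9 = 7.07 years.
Reaching 5× takes log₂(5) ≈ 2.32 doublings.
2.32 × 7.07 ≈ 16 years.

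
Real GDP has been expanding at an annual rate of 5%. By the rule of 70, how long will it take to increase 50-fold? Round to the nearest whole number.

79 years

One doubling takes 70/5 = 14.00 years.
Reaching 50× takes log₂(50) ≈ 5.64 doublings.
5.64 × 14.00 ≈ 79 years.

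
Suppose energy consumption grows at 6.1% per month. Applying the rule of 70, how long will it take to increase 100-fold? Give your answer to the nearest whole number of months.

≈ 76 months

One doubling takes 70/6.1 = 11.48 months.
100× is log₂ 100 ≈ 6.64 doublings, so ≈ 6.64 × 11.48 = 76 months.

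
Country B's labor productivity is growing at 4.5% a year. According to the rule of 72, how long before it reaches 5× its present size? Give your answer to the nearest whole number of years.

≈ 37 years

At 4.5% it doubles every 72/4.5 ≈ 16.00 years.
Reaching 5× takes log₂(5) ≈ 2.32 doublings.
2.32 × 16.00 ≈ 37 years.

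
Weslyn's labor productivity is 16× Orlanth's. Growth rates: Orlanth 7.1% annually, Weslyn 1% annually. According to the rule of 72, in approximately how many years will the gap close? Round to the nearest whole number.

≈ 47 years

The growth-rate gap is 7.1% − 1% = 6.1 percentage points.
So the ratio between them halves every 72/6.1 ≈ 11.80 years.
A 16× gap closes after 4 halvings: 4 × 11.80 ≈ 47 years.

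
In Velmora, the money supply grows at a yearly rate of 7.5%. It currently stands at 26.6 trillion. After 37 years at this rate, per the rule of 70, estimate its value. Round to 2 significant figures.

Doubling time ≈ 70/7.5 = 9.33 years.
37 years is 37/9.33 ≈ 3.97 doublings, a factor of 2^3.97 ≈ 15.67.
26.6 × 15.67 ≈ 420 trillion.

about 420 trillion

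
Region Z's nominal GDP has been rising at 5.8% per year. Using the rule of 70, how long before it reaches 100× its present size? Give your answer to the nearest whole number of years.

One doubling takes 70/5.8 = 12.07 years.
100× is log₂ 100 ≈ 6.64 doublings, so ≈ 6.64 × 12.07 = 80 years.

80 years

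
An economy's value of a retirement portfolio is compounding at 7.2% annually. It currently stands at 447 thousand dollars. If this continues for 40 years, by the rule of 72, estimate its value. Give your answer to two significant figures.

approximately 7200 thousand dollars

It doubles every 72/7.2 ≈ 10.00 years, so 40 years is 4.00 doublings.
2^4.00 ≈ 16.00; 447 × 16.00 ≈ 7200 thousand dollars.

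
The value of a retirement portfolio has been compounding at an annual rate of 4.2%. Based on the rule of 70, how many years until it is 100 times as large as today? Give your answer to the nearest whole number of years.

111 years

At 4.2% it doubles every 70/4.2 ≈ 16.67 years.
Reaching 100× takes log₂(100) ≈ 6.64 doublings.
6.64 × 16.67 ≈ 111 years.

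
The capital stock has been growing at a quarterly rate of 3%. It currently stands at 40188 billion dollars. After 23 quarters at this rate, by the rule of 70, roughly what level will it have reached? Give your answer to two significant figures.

Doubling time ≈ 70/3 = 23.33 quarters.
23 quarters is 23/23.33 ≈ 0.99 doublings, a factor of 2^0.99 ≈ 1.99.
40188 × 1.99 ≈ 80000 billion dollars.

approximately 80000 billion dollars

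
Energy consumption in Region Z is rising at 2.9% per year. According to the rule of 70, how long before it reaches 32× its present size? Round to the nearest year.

One doubling takes 70/2.9 = 24.14 years.
32× is 5 doublings, so 5 × 24.14 ≈ 121 years.

approximately 121 years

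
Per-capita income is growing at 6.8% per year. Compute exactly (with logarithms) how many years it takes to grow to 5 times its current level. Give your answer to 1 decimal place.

24.5 years

t = ln(5) / ln(1 + 0.068) = 1.6094 / 0.065788 ≈ 24.46.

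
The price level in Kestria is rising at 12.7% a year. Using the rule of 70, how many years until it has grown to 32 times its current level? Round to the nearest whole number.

≈ 28 years

One doubling takes 70/12.7 = 5.51 years.
32× is 5 doublings, so 5 × 5.51 ≈ 28 years.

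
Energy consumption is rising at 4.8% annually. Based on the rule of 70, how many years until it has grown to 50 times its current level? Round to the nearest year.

about 82 years

One doubling takes 70/4.8 = 14.58 years.
50× is log₂ 50 ≈ 5.64 doublings, so ≈ 5.64 × 14.58 = 82 years.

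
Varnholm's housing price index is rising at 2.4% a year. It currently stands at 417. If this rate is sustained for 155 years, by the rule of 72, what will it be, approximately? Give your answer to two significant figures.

approximately 15000

It doubles every 72/2.4 ≈ 30.00 years, so 155 years is 5.17 doublings.
2^5.17 ≈ 36.00; 417 × 36.00 ≈ 15000.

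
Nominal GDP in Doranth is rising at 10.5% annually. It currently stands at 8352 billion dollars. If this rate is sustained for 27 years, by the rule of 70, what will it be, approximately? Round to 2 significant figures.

roughly 140000 billion dollars

Doubling time ≈ 70/10.5 = 6.67 years.
27 years is 27/6.67 ≈ 4.05 doublings, a factor of 2^4.05 ≈ 16.56.
8352 × 16.56 ≈ 140000 billion dollars.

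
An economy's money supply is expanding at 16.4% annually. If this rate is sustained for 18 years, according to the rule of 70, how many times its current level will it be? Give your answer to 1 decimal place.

Doubling time ≈ 70/16.4 = 4.27 years.
18 years / 4.27 ≈ 4.22 doublings → factor 2^4.22 ≈ 18.6.

about 18.6 times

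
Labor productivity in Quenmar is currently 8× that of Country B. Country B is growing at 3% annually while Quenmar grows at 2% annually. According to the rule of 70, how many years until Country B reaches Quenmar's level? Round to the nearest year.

What matters is the difference: 1 pp.
Rule of 70 on the gap: the ratio halves every 70/1 ≈ 70.00 years.
An 8× gap closes after 3 halvings: 3 × 70.00 ≈ 210 years.

approximately 210 years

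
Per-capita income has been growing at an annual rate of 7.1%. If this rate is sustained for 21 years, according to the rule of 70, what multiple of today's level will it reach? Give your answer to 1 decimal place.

≈ 4.4 times

Doubling time ≈ 70/7.1 = 9.86 years.
21 years / 9.86 ≈ 2.13 doublings → factor 2^2.13 ≈ 4.4.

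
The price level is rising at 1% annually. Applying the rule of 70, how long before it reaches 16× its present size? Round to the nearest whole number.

At 1% it doubles every 70/1 ≈ 70.00 years.
16× is 4 doublings, so 4 × 70.00 ≈ 280 years.

around 280 years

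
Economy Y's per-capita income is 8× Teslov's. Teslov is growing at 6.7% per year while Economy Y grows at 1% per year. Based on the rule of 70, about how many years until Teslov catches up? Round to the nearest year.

≈ 37 years

The growth-rate gap is 6.7% − 1% = 5.7 percentage points.
So the ratio between them halves every 70/5.7 ≈ 12.28 years.
An 8× gap closes after 3 halvings: 3 × 12.28 ≈ 37 years.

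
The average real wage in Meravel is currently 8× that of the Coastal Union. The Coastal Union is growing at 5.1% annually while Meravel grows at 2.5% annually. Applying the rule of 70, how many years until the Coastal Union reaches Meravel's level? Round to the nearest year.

The growth-rate gap is 5.1% − 2.5% = 2.6 percentage points.
So the ratio between them halves every 70/2.6 ≈ 26.92 years.
An 8× gap closes after 3 halvings: 3 × 26.92 ≈ 81 years.

roughly 81 years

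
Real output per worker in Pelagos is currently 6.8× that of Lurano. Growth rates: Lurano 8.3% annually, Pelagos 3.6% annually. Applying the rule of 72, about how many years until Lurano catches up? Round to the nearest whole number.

What matters is the difference: 4.7 pp.
Rule of 72 on the gap: the ratio halves every 72/4.7 ≈ 15.32 years.
A 6.8× gap takes log₂(6.8) ≈ 2.77 halvings to close: 2.77 × 15.32 ≈ 42 years.

42 years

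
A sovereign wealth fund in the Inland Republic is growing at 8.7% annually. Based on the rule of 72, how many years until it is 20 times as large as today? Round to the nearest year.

Doubling time ≈ 72/8.7 = 8.28 years.
20× is log₂ 20 ≈ 4.32 doublings, so ≈ 4.32 × 8.28 = 36 years.

around 36 years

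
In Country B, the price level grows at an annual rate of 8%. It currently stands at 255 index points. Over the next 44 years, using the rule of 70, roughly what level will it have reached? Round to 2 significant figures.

around 8300 index points

It doubles every 70/8 ≈ 8.75 years, so 44 years is 5.03 doublings.
2^5.03 ≈ 32.67; 255 × 32.67 ≈ 8300 index points.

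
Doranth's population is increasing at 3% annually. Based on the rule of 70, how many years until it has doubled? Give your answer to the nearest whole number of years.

70/3 ≈ 23.33, so it doubles roughly every 23 years.

≈ 23 years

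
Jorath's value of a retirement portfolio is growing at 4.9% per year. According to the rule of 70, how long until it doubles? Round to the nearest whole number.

70/4.9 ≈ 14.29, so it doubles roughly every 14 years.

≈ 14 years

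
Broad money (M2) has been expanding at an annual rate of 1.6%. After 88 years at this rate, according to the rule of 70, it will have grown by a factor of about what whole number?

70/1.6 ≈ 43.75 years per doubling.
88 years fits 2 doublings: 2^2 = 4.

≈ 4 times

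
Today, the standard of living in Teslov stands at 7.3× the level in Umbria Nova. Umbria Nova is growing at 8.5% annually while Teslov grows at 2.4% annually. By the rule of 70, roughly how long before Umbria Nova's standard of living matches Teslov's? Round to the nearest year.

33 years

Umbria Nova gains on Teslov at 8.5% − 2.4% = 6.1 points a year.
At that relative rate the gap halves every 70/6.1 ≈ 11.48 years.
A 7.3× gap takes log₂(7.3) ≈ 2.87 halvings to close: 2.87 × 11.48 ≈ 33 years.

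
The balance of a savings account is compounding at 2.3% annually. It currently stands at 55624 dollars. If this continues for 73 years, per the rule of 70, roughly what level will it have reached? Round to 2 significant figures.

≈ 290000 dollars

Doubling time ≈ 70/2.3 = 30.43 years.
73 years is 73/30.43 ≈ 2.40 doublings, a factor of 2^2.40 ≈ 5.28.
55624 × 5.28 ≈ 290000 dollars.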